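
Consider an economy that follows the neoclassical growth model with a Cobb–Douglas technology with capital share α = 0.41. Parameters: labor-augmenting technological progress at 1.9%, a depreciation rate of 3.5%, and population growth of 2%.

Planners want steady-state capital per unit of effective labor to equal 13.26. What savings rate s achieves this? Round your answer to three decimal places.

In steady state, investment equals break-even investment: s·k^α = (n + g + δ)·k.
So s / (n + g + δ) = (k*)^(1−α) = 13.26^0.59 = 4.5952.
Therefore s = 4.5952 × (n + g + δ) = 4.5952 × 0.074 = 0.3400.

s ≈ 0.340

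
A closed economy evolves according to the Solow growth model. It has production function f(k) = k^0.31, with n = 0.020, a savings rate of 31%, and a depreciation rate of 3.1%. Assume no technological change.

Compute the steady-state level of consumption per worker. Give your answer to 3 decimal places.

c* = 1.552

At the steady state, Δk = 0, so s·k^α = (n + δ)·k.
Dividing both sides by k: k^(1−α) = s / (n + δ).
k^0.69 = 0.31 / (0.020 + 0.031) = 0.31 / 0.051 = 6.0784
k* = 6.0784^(1/0.69) ≈ 13.6750
y* = (k*)^α = 13.6750^0.31 ≈ 2.2498
c* = (1 − s)·y* = (1 − 0.31) × 2.2498 ≈ 1.5524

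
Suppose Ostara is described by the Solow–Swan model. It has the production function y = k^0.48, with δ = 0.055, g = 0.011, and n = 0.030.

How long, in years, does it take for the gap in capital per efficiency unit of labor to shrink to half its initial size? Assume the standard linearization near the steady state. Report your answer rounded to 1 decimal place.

Near the steady state the convergence rate is λ = (1 − α)(n + g + δ).
λ = (1 − 0.48) × 0.096 = 0.52 × 0.096 = 0.04992
Half-life = ln 2 / λ = 0.6931 / 0.04992 ≈ 13.88 years

half-life ≈ 13.9 years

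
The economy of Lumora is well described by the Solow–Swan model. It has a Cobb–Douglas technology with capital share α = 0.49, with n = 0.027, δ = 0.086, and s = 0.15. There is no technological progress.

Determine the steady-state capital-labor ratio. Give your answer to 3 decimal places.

k* = 1.743

In steady state, investment equals break-even investment: s·k^α = (n + δ)·k.
Dividing both sides by k: k^(1−α) = s / (n + δ).
k^0.51 = 0.15 / (0.027 + 0.086) = 0.15 / 0.113 = 1.3274
k* = 1.3274^(1/0.51) ≈ 1.7425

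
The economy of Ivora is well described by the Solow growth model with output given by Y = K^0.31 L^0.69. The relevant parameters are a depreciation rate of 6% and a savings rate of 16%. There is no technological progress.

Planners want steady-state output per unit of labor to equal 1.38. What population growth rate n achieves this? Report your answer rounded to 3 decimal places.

n ≈ 0.018

Steady state requires s·f(k) = (n + δ)·k, i.e. s·k^α = (n + δ)·k.
Since y* = [s/(n + δ)]^(α/(1−α)), we have s/(n + δ) = (y*)^((1−α)/α) = 1.38^2.2258 = 2.0481.
Therefore n + δ = s / 2.0481 = 0.16 / 2.0481 = 0.0781, so n = 0.0781 − 0.060 = 0.0181.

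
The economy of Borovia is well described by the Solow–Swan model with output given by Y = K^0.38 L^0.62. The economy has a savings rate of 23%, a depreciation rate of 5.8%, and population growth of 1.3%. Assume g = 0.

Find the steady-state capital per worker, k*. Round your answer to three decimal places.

k* = 6.658

In steady state, investment equals break-even investment: s·k^α = (n + δ)·k.
Rearranging, k^(1−α) = s / (n + δ).
k^0.62 = 0.23 / (0.013 + 0.058) = 0.23 / 0.071 = 3.2394
k* = 3.2394^(1/0.62) ≈ 6.6578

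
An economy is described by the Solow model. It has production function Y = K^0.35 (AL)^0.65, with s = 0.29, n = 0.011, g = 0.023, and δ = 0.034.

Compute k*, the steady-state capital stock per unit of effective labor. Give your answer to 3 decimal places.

k* ≈ 9.312

Steady state requires s·f(k) = (n + g + δ)·k, i.e. s·k^α = (n + g + δ)·k.
Rearranging, k^(1−α) = s / (n + g + δ).
k^0.65 = 0.29 / (0.011 + 0.023 + 0.034) = 0.29 / 0.068 = 4.2647
k* = 4.2647^(1/0.65) ≈ 9.3123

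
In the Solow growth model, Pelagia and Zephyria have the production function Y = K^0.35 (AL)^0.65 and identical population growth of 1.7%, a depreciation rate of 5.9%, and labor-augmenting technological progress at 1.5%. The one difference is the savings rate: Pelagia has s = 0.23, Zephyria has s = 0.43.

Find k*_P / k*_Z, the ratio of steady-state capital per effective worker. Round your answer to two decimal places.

ratio ≈ 0.38

Steady-state k* = [s/(n + g + δ)]^(1/(1−α)), so the ratio is [ (s_P/(n + g + δ)_P) / (s_Z/(n + g + δ)_Z) ]^1.5385.
s_P/(n + g + δ)_P = 0.23/0.091 = 2.5275; s_Z/(n + g + δ)_Z = 0.43/0.091 = 4.7253.
Ratio = (2.5275/4.7253)^1.5385 = 0.5349^1.5385 ≈ 0.3819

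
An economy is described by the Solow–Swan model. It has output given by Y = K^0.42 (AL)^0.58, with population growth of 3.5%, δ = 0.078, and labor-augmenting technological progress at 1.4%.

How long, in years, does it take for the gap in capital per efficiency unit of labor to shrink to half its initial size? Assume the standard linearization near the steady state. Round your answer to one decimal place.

Near the steady state the convergence rate is λ = (1 − α)(n + g + δ).
λ = (1 − 0.42) × 0.127 = 0.58 × 0.127 = 0.07366
Half-life = ln 2 / λ = 0.6931 / 0.07366 ≈ 9.41 years

t_½ ≈ 9.4 years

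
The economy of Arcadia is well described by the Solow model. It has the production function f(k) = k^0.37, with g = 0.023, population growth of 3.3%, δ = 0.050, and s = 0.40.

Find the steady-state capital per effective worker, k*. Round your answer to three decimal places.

At the steady state, Δk = 0, so s·k^α = (n + g + δ)·k.
Rearranging, k^(1−α) = s / (n + g + δ).
k^0.63 = 0.40 / (0.033 + 0.023 + 0.050) = 0.40 / 0.106 = 3.7736
k* = 3.7736^(1/0.63) ≈ 8.2316

k* = 8.232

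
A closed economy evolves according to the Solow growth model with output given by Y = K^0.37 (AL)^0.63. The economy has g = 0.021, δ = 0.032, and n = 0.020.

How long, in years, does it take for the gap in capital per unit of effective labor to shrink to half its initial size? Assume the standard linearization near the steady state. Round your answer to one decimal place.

Near the steady state the convergence rate is λ = (1 − α)(n + g + δ).
λ = (1 − 0.37) × 0.073 = 0.63 × 0.073 = 0.04599
Half-life = ln 2 / λ = 0.6931 / 0.04599 ≈ 15.07 years

about 15.1 years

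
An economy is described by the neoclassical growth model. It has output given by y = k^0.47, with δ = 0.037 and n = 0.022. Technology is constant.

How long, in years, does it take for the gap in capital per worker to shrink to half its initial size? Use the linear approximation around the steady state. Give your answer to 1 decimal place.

t_½ ≈ 22.2 years

Near the steady state the convergence rate is λ = (1 − α)(n + δ).
λ = (1 − 0.47) × 0.059 = 0.53 × 0.059 = 0.03127
Half-life = ln 2 / λ = 0.6931 / 0.03127 ≈ 22.17 years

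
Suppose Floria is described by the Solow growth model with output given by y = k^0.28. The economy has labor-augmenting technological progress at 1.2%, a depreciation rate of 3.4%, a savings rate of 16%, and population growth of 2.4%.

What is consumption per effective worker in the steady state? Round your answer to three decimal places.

At the steady state, Δk = 0, so s·k^α = (n + g + δ)·k.
Dividing both sides by k: k^(1−α) = s / (n + g + δ).
k^0.72 = 0.16 / (0.024 + 0.012 + 0.034) = 0.16 / 0.070 = 2.2857
k* = 2.2857^(1/0.72) ≈ 3.1524
y* = (k*)^α = 3.1524^0.28 ≈ 1.3792
c* = (1 − s)·y* = (1 − 0.16) × 1.3792 ≈ 1.1585

c* ≈ 1.159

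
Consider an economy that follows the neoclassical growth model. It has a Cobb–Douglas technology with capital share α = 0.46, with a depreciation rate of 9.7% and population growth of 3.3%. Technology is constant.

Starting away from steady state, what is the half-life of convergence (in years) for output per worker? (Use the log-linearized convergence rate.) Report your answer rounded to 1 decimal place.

Near the steady state the convergence rate is λ = (1 − α)(n + δ).
λ = (1 − 0.46) × 0.130 = 0.54 × 0.130 = 0.0702
Half-life = ln 2 / λ = 0.6931 / 0.0702 ≈ 9.87 years

t_½ ≈ 9.9 years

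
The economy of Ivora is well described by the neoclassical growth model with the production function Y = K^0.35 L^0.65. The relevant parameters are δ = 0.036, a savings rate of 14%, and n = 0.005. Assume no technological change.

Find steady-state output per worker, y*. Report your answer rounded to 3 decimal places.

In steady state, investment equals break-even investment: s·k^α = (n + δ)·k.
Rearranging, k^(1−α) = s / (n + δ).
k^0.65 = 0.14 / (0.005 + 0.036) = 0.14 / 0.041 = 3.4146
k* = 3.4146^(1/0.65) ≈ 6.6149
y* = (k*)^α = 6.6149^0.35 ≈ 1.9372

y* = 1.937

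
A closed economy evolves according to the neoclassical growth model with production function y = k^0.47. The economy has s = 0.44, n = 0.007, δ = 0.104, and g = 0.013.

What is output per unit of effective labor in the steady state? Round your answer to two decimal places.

Steady state requires s·f(k) = (n + g + δ)·k, i.e. s·k^α = (n + g + δ)·k.
Rearranging, k^(1−α) = s / (n + g + δ).
k^0.53 = 0.44 / (0.007 + 0.013 + 0.104) = 0.44 / 0.124 = 3.5484
k* = 3.5484^(1/0.53) ≈ 10.9093
y* = (k*)^α = 10.9093^0.47 ≈ 3.0744

y* ≈ 3.07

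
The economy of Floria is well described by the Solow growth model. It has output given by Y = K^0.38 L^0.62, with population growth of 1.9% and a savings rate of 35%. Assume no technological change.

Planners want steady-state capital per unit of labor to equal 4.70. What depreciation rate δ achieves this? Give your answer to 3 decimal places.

δ ≈ 0.115

In steady state, investment equals break-even investment: s·k^α = (n + δ)·k.
So s / (n + δ) = (k*)^(1−α) = 4.70^0.62 = 2.6104.
Therefore n + δ = s / 2.6104 = 0.35 / 2.6104 = 0.1341, so δ = 0.1341 − 0.019 = 0.1151.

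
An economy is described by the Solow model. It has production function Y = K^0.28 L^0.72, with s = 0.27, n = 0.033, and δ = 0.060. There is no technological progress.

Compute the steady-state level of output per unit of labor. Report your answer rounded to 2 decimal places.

In steady state, investment equals break-even investment: s·k^α = (n + δ)·k.
Rearranging, k^(1−α) = s / (n + δ).
k^0.72 = 0.27 / (0.033 + 0.060) = 0.27 / 0.093 = 2.9032
k* = 2.9032^(1/0.72) ≈ 4.3942
y* = (k*)^α = 4.3942^0.28 ≈ 1.5136

y* ≈ 1.51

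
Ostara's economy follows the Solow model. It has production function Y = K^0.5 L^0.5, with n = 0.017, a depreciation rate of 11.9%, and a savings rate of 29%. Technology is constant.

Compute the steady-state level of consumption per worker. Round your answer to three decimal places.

c* = 1.514

Steady state requires s·f(k) = (n + δ)·k, i.e. s·k^α = (n + δ)·k.
Dividing both sides by k: k^(1−α) = s / (n + δ).
k^0.5 = 0.29 / (0.017 + 0.119) = 0.29 / 0.136 = 2.1324
k* = 2.1324^(1/0.5) ≈ 4.5471
y* = (k*)^α = 4.5471^0.5 ≈ 2.1324
c* = (1 − s)·y* = (1 − 0.29) × 2.1324 ≈ 1.5140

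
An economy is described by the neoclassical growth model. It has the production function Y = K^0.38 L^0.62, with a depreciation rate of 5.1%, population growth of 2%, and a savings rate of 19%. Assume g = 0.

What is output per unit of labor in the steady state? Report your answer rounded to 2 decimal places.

y* = 1.83

Steady state requires s·f(k) = (n + δ)·k, i.e. s·k^α = (n + δ)·k.
Dividing both sides by k: k^(1−α) = s / (n + δ).
k^0.62 = 0.19 / (0.020 + 0.051) = 0.19 / 0.071 = 2.6761
k* = 2.6761^(1/0.62) ≈ 4.8924
y* = (k*)^α = 4.8924^0.38 ≈ 1.8282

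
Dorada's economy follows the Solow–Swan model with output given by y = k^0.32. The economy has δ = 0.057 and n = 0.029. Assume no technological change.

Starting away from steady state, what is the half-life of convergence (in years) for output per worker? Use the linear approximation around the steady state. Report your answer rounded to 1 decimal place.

half-life ≈ 11.9 years

Near the steady state the convergence rate is λ = (1 − α)(n + δ).
λ = (1 − 0.32) × 0.086 = 0.68 × 0.086 = 0.05848
Half-life = ln 2 / λ = 0.6931 / 0.05848 ≈ 11.85 years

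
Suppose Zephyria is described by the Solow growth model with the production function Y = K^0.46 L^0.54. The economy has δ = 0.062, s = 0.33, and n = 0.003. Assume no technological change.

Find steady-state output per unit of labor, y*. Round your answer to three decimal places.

y* = 3.991

Steady state requires s·f(k) = (n + δ)·k, i.e. s·k^α = (n + δ)·k.
Rearranging, k^(1−α) = s / (n + δ).
k^0.54 = 0.33 / (0.003 + 0.062) = 0.33 / 0.065 = 5.0769
k* = 5.0769^(1/0.54) ≈ 20.2611
y* = (k*)^α = 20.2611^0.46 ≈ 3.9908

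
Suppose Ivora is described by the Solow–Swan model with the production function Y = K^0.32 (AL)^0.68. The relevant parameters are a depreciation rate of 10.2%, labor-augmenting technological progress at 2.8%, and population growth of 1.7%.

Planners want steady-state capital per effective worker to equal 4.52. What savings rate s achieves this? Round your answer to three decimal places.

s ≈ 0.410

In steady state, investment equals break-even investment: s·k^α = (n + g + δ)·k.
So s / (n + g + δ) = (k*)^(1−α) = 4.52^0.68 = 2.7893.
Therefore s = 2.7893 × (n + g + δ) = 2.7893 × 0.147 = 0.4100.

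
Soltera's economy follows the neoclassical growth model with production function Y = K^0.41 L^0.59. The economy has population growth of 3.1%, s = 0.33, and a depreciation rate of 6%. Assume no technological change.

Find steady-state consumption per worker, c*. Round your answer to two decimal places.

At the steady state, Δk = 0, so s·k^α = (n + δ)·k.
Dividing both sides by k: k^(1−α) = s / (n + δ).
k^0.59 = 0.33 / (0.031 + 0.060) = 0.33 / 0.091 = 3.6264
k* = 3.6264^(1/0.59) ≈ 8.8770
y* = (k*)^α = 8.8770^0.41 ≈ 2.4479
c* = (1 − s)·y* = (1 − 0.33) × 2.4479 ≈ 1.6401

c* = 1.64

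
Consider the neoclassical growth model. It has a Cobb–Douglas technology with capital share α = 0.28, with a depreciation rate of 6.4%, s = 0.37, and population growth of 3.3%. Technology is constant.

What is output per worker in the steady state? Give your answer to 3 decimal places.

At the steady state, Δk = 0, so s·k^α = (n + δ)·k.
Rearranging, k^(1−α) = s / (n + δ).
k^0.72 = 0.37 / (0.033 + 0.064) = 0.37 / 0.097 = 3.8144
k* = 3.8144^(1/0.72) ≈ 6.4200
y* = (k*)^α = 6.4200^0.28 ≈ 1.6831

y* = 1.683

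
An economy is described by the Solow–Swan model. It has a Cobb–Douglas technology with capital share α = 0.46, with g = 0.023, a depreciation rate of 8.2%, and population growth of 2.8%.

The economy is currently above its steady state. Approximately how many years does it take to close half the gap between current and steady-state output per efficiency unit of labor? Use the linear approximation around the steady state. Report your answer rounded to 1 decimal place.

Near the steady state the convergence rate is λ = (1 − α)(n + g + δ).
λ = (1 − 0.46) × 0.133 = 0.54 × 0.133 = 0.07182
Half-life = ln 2 / λ = 0.6931 / 0.07182 ≈ 9.65 years

about 9.7 years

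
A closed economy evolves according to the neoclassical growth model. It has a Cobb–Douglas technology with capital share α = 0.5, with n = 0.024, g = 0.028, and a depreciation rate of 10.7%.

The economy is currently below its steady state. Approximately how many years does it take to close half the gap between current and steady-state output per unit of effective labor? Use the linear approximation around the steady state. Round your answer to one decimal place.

Near the steady state the convergence rate is λ = (1 − α)(n + g + δ).
λ = (1 − 0.5) × 0.159 = 0.5 × 0.159 = 0.0795
Half-life = ln 2 / λ = 0.6931 / 0.0795 ≈ 8.72 years

half-life ≈ 8.7 years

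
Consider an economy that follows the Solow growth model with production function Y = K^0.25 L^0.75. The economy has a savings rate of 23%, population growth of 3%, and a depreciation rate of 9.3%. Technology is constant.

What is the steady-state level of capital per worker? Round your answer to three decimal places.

k* ≈ 2.304

In steady state, investment equals break-even investment: s·k^α = (n + δ)·k.
Dividing both sides by k: k^(1−α) = s / (n + δ).
k^0.75 = 0.23 / (0.030 + 0.093) = 0.23 / 0.123 = 1.8699
k* = 1.8699^(1/0.75) ≈ 2.3037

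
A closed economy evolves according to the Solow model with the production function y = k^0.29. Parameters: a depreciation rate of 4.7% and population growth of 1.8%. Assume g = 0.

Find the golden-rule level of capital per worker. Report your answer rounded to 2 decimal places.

The golden rule sets f'(k) = n + δ, i.e. α·k^(α−1) = n + δ.
So k^(1−α) = α / (n + δ) = 0.29 / 0.065 = 4.4615.
k_gold = 4.4615^(1/0.71) ≈ 8.2179

k_gold ≈ 8.22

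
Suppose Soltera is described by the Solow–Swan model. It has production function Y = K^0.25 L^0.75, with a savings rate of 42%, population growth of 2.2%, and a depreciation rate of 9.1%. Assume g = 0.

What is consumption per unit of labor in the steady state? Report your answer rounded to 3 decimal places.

Steady state requires s·f(k) = (n + δ)·k, i.e. s·k^α = (n + δ)·k.
Dividing both sides by k: k^(1−α) = s / (n + δ).
k^0.75 = 0.42 / (0.022 + 0.091) = 0.42 / 0.113 = 3.7168
k* = 3.7168^(1/0.75) ≈ 5.7574
y* = (k*)^α = 5.7574^0.25 ≈ 1.5490
c* = (1 − s)·y* = (1 − 0.42) × 1.5490 ≈ 0.8984

c* ≈ 0.898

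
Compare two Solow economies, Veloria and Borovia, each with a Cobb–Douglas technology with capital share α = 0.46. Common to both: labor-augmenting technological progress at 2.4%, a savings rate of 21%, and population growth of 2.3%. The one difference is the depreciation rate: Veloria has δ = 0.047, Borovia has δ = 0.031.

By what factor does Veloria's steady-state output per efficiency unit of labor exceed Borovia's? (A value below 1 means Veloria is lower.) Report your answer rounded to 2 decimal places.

Steady-state y* = [s/(n + g + δ)]^(α/(1−α)), so the ratio is [ (s_V/(n + g + δ)_V) / (s_B/(n + g + δ)_B) ]^0.8519.
s_V/(n + g + δ)_V = 0.21/0.094 = 2.2340; s_B/(n + g + δ)_B = 0.21/0.078 = 2.6923.
Ratio = (2.2340/2.6923)^0.8519 = 0.8298^0.8519 ≈ 0.8530

y*_V / y*_B ≈ 0.85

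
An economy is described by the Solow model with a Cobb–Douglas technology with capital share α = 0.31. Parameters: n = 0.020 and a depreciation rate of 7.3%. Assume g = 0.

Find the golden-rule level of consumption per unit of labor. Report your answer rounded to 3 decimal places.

At the golden rule, f'(k) = n + δ, so α·k^(α−1) = n + δ and k_gold = (α/(n + δ))^(1/(1−α)).
k_gold = (0.31/0.093)^(1/0.69) = 3.3333^1.4493 ≈ 5.7253
c_gold = f(k_gold) − (n + δ)·k_gold = 1.7176 − 0.093×5.7253 ≈ 1.1851

c_gold ≈ 1.185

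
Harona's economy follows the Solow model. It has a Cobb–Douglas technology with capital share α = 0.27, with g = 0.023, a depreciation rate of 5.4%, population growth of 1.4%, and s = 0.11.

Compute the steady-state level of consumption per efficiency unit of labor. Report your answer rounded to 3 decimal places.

At the steady state, Δk = 0, so s·k^α = (n + g + δ)·k.
Rearranging, k^(1−α) = s / (n + g + δ).
k^0.73 = 0.11 / (0.014 + 0.023 + 0.054) = 0.11 / 0.091 = 1.2088
k* = 1.2088^(1/0.73) ≈ 1.2966
y* = (k*)^α = 1.2966^0.27 ≈ 1.0726
c* = (1 − s)·y* = (1 − 0.11) × 1.0726 ≈ 0.9546

c* = 0.955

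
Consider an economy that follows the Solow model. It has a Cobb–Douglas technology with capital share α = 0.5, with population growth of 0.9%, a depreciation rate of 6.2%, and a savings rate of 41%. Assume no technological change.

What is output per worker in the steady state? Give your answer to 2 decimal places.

In steady state, investment equals break-even investment: s·k^α = (n + δ)·k.
Rearranging, k^(1−α) = s / (n + δ).
k^0.5 = 0.41 / (0.009 + 0.062) = 0.41 / 0.071 = 5.7746
k* = 5.7746^(1/0.5) ≈ 33.3460
y* = (k*)^α = 33.3460^0.5 ≈ 5.7746

y* ≈ 5.77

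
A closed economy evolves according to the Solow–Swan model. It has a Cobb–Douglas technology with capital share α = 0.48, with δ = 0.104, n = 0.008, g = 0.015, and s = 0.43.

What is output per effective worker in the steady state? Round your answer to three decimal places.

y* ≈ 3.083

Steady state requires s·f(k) = (n + g + δ)·k, i.e. s·k^α = (n + g + δ)·k.
Rearranging, k^(1−α) = s / (n + g + δ).
k^0.52 = 0.43 / (0.008 + 0.015 + 0.104) = 0.43 / 0.127 = 3.3858
k* = 3.3858^(1/0.52) ≈ 10.4371
y* = (k*)^α = 10.4371^0.48 ≈ 3.0826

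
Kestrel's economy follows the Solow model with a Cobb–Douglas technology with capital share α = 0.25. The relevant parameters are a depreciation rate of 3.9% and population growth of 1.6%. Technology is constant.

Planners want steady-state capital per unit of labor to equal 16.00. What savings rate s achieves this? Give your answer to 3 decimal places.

s ≈ 0.440

Steady state requires s·f(k) = (n + δ)·k, i.e. s·k^α = (n + δ)·k.
So s / (n + δ) = (k*)^(1−α) = 16.00^0.75 = 8.0000.
Therefore s = 8.0000 × (n + δ) = 8.0000 × 0.055 = 0.4400.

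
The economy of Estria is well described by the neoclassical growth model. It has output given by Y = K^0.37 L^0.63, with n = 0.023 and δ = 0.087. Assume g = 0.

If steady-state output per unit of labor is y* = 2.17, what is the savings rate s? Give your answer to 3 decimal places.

s ≈ 0.411

In steady state, investment equals break-even investment: s·k^α = (n + δ)·k.
Since y* = [s/(n + δ)]^(α/(1−α)), we have s/(n + δ) = (y*)^((1−α)/α) = 2.17^1.7027 = 3.7402.
Therefore s = 3.7402 × (n + δ) = 3.7402 × 0.110 = 0.4114.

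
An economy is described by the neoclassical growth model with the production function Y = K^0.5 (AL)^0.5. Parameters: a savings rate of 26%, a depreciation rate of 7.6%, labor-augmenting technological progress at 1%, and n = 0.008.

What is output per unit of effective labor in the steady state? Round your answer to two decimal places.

At the steady state, Δk = 0, so s·k^α = (n + g + δ)·k.
Dividing both sides by k: k^(1−α) = s / (n + g + δ).
k^0.5 = 0.26 / (0.008 + 0.010 + 0.076) = 0.26 / 0.094 = 2.7660
k* = 2.7660^(1/0.5) ≈ 7.6508
y* = (k*)^α = 7.6508^0.5 ≈ 2.7660

y* ≈ 2.77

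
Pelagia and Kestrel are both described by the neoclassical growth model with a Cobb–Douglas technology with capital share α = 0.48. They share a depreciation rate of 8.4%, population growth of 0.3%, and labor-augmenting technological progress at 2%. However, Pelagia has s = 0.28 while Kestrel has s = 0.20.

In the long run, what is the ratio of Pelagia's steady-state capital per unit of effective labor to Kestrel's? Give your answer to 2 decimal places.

k*_P / k*_K ≈ 1.91

Steady-state k* = [s/(n + g + δ)]^(1/(1−α)), so the ratio is [ (s_P/(n + g + δ)_P) / (s_K/(n + g + δ)_K) ]^1.9231.
s_P/(n + g + δ)_P = 0.28/0.107 = 2.6168; s_K/(n + g + δ)_K = 0.20/0.107 = 1.8692.
Ratio = (2.6168/1.8692)^1.9231 = 1.4000^1.9231 ≈ 1.9099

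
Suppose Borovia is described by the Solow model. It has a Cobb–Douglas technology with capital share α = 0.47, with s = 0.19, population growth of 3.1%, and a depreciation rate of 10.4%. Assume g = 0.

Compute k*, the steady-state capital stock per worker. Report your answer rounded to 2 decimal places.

Steady state requires s·f(k) = (n + δ)·k, i.e. s·k^α = (n + δ)·k.
Dividing both sides by k: k^(1−α) = s / (n + δ).
k^0.53 = 0.19 / (0.031 + 0.104) = 0.19 / 0.135 = 1.4074
k* = 1.4074^(1/0.53) ≈ 1.9056

k* = 1.91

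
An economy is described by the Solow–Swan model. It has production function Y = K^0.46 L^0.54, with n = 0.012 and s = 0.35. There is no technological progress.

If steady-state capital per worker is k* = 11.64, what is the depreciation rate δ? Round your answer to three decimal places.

δ ≈ 0.081

In steady state, investment equals break-even investment: s·k^α = (n + δ)·k.
So s / (n + δ) = (k*)^(1−α) = 11.64^0.54 = 3.7637.
Therefore n + δ = s / 3.7637 = 0.35 / 3.7637 = 0.0930, so δ = 0.0930 − 0.012 = 0.0810.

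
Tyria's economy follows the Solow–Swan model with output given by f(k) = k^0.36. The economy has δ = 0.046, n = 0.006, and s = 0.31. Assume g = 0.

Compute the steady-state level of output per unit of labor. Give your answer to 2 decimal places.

At the steady state, Δk = 0, so s·k^α = (n + δ)·k.
Dividing both sides by k: k^(1−α) = s / (n + δ).
k^0.64 = 0.31 / (0.006 + 0.046) = 0.31 / 0.052 = 5.9615
k* = 5.9615^(1/0.64) ≈ 16.2740
y* = (k*)^α = 16.2740^0.36 ≈ 2.7298

y* ≈ 2.73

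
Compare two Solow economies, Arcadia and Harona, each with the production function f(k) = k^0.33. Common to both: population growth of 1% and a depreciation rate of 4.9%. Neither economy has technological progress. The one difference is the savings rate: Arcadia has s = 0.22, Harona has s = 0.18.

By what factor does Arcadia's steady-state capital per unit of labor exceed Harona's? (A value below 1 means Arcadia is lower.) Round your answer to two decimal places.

ratio ≈ 1.35

Steady-state k* = [s/(n + δ)]^(1/(1−α)), so the ratio is [ (s_A/(n + δ)_A) / (s_H/(n + δ)_H) ]^1.4925.
s_A/(n + δ)_A = 0.22/0.059 = 3.7288; s_H/(n + δ)_H = 0.18/0.059 = 3.0508.
Ratio = (3.7288/3.0508)^1.4925 = 1.2222^1.4925 ≈ 1.3491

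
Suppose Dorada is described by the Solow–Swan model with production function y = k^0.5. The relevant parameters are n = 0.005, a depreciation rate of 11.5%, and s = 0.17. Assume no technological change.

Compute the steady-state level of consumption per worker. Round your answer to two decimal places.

At the steady state, Δk = 0, so s·k^α = (n + δ)·k.
Dividing both sides by k: k^(1−α) = s / (n + δ).
k^0.5 = 0.17 / (0.005 + 0.115) = 0.17 / 0.120 = 1.4167
k* = 1.4167^(1/0.5) ≈ 2.0070
y* = (k*)^α = 2.0070^0.5 ≈ 1.4167
c* = (1 − s)·y* = (1 − 0.17) × 1.4167 ≈ 1.1759

c* ≈ 1.18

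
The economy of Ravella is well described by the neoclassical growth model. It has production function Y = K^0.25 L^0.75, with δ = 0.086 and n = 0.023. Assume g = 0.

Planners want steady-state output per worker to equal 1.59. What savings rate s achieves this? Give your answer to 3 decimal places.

s ≈ 0.438

In steady state, investment equals break-even investment: s·k^α = (n + δ)·k.
Since y* = [s/(n + δ)]^(α/(1−α)), we have s/(n + δ) = (y*)^((1−α)/α) = 1.59^3 = 4.0197.
Therefore s = 4.0197 × (n + δ) = 4.0197 × 0.109 = 0.4381.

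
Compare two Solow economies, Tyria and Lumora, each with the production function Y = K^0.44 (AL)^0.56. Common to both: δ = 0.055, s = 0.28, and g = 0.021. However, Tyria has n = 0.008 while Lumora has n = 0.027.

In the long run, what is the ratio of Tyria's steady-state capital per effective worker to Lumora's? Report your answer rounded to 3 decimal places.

k*_T / k*_L ≈ 1.439

Steady-state k* = [s/(n + g + δ)]^(1/(1−α)), so the ratio is [ (s_T/(n + g + δ)_T) / (s_L/(n + g + δ)_L) ]^1.7857.
s_T/(n + g + δ)_T = 0.28/0.084 = 3.3333; s_L/(n + g + δ)_L = 0.28/0.103 = 2.7184.
Ratio = (3.3333/2.7184)^1.7857 = 1.2262^1.7857 ≈ 1.4393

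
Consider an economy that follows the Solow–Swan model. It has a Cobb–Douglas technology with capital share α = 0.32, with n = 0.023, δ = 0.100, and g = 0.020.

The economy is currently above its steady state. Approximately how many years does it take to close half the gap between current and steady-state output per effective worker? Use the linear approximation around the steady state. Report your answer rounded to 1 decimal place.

Near the steady state the convergence rate is λ = (1 − α)(n + g + δ).
λ = (1 − 0.32) × 0.143 = 0.68 × 0.143 = 0.09724
Half-life = ln 2 / λ = 0.6931 / 0.09724 ≈ 7.13 years

t_½ ≈ 7.1 years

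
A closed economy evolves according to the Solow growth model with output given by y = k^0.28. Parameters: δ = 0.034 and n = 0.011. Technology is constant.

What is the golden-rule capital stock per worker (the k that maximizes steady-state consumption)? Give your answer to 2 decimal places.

The golden rule sets f'(k) = n + δ, i.e. α·k^(α−1) = n + δ.
So k^(1−α) = α / (n + δ) = 0.28 / 0.045 = 6.2222.
k_gold = 6.2222^(1/0.72) ≈ 12.6678

k_gold ≈ 12.67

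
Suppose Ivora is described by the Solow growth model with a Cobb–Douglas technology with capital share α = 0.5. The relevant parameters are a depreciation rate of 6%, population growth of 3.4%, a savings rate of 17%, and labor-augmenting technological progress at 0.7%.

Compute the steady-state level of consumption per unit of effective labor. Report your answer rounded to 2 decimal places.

c* = 1.40

Steady state requires s·f(k) = (n + g + δ)·k, i.e. s·k^α = (n + g + δ)·k.
Dividing both sides by k: k^(1−α) = s / (n + g + δ).
k^0.5 = 0.17 / (0.034 + 0.007 + 0.060) = 0.17 / 0.101 = 1.6832
k* = 1.6832^(1/0.5) ≈ 2.8332
y* = (k*)^α = 2.8332^0.5 ≈ 1.6832
c* = (1 − s)·y* = (1 − 0.17) × 1.6832 ≈ 1.3971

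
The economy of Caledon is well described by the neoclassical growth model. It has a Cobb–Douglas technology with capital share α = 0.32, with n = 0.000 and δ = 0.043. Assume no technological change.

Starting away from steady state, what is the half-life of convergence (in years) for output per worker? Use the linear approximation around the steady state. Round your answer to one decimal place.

Near the steady state the convergence rate is λ = (1 − α)(n + δ).
λ = (1 − 0.32) × 0.043 = 0.68 × 0.043 = 0.02924
Half-life = ln 2 / λ = 0.6931 / 0.02924 ≈ 23.70 years

half-life ≈ 23.7 years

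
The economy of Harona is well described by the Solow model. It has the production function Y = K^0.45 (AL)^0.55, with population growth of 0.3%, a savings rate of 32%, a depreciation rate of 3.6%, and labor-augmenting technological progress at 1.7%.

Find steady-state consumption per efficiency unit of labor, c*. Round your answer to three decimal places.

Steady state requires s·f(k) = (n + g + δ)·k, i.e. s·k^α = (n + g + δ)·k.
Rearranging, k^(1−α) = s / (n + g + δ).
k^0.55 = 0.32 / (0.003 + 0.017 + 0.036) = 0.32 / 0.056 = 5.7143
k* = 5.7143^(1/0.55) ≈ 23.7846
y* = (k*)^α = 23.7846^0.45 ≈ 4.1623
c* = (1 − s)·y* = (1 − 0.32) × 4.1623 ≈ 2.8304

c* = 2.830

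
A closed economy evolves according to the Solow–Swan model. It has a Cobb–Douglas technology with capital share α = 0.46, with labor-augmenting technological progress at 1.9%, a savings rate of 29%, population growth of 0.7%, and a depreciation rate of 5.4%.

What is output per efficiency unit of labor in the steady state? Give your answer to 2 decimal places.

y* ≈ 3.00

At the steady state, Δk = 0, so s·k^α = (n + g + δ)·k.
Dividing both sides by k: k^(1−α) = s / (n + g + δ).
k^0.54 = 0.29 / (0.007 + 0.019 + 0.054) = 0.29 / 0.080 = 3.6250
k* = 3.6250^(1/0.54) ≈ 10.8581
y* = (k*)^α = 10.8581^0.46 ≈ 2.9953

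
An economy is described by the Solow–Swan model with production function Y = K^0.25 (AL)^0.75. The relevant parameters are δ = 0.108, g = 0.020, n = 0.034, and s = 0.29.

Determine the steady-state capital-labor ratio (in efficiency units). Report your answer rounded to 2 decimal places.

k* = 2.17

At the steady state, Δk = 0, so s·k^α = (n + g + δ)·k.
Dividing both sides by k: k^(1−α) = s / (n + g + δ).
k^0.75 = 0.29 / (0.034 + 0.020 + 0.108) = 0.29 / 0.162 = 1.7901
k* = 1.7901^(1/0.75) ≈ 2.1736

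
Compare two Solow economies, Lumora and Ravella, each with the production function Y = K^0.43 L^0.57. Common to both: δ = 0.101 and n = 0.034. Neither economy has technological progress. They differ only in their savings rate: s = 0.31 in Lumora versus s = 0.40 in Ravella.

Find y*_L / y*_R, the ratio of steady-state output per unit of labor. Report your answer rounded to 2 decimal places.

Steady-state y* = [s/(n + δ)]^(α/(1−α)), so the ratio is [ (s_L/(n + δ)_L) / (s_R/(n + δ)_R) ]^0.7544.
s_L/(n + δ)_L = 0.31/0.135 = 2.2963; s_R/(n + δ)_R = 0.40/0.135 = 2.9630.
Ratio = (2.2963/2.9630)^0.7544 = 0.7750^0.7544 ≈ 0.8251

ratio ≈ 0.83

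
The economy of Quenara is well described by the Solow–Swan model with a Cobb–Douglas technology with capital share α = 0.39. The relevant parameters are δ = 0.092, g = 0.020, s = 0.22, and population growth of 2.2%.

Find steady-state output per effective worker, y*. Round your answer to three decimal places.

At the steady state, Δk = 0, so s·k^α = (n + g + δ)·k.
Rearranging, k^(1−α) = s / (n + g + δ).
k^0.61 = 0.22 / (0.022 + 0.020 + 0.092) = 0.22 / 0.134 = 1.6418
k* = 1.6418^(1/0.61) ≈ 2.2542
y* = (k*)^α = 2.2542^0.39 ≈ 1.3730

y* ≈ 1.373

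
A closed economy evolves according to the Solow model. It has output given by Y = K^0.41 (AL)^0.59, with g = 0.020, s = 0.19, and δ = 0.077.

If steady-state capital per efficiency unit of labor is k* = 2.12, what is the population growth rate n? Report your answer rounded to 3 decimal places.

At the steady state, Δk = 0, so s·k^α = (n + g + δ)·k.
So s / (n + g + δ) = (k*)^(1−α) = 2.12^0.59 = 1.5579.
Therefore n + g + δ = s / 1.5579 = 0.19 / 1.5579 = 0.1220, so n = 0.1220 − 0.097 = 0.0250.

n ≈ 0.025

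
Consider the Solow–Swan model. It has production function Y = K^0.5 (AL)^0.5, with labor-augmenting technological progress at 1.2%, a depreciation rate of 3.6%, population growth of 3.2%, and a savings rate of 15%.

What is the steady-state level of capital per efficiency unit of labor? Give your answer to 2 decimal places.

k* ≈ 3.52

Steady state requires s·f(k) = (n + g + δ)·k, i.e. s·k^α = (n + g + δ)·k.
Dividing both sides by k: k^(1−α) = s / (n + g + δ).
k^0.5 = 0.15 / (0.032 + 0.012 + 0.036) = 0.15 / 0.080 = 1.8750
k* = 1.8750^(1/0.5) ≈ 3.5156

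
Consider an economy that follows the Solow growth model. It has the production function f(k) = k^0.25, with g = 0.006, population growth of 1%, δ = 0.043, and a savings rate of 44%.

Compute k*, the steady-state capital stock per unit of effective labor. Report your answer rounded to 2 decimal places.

At the steady state, Δk = 0, so s·k^α = (n + g + δ)·k.
Rearranging, k^(1−α) = s / (n + g + δ).
k^0.75 = 0.44 / (0.010 + 0.006 + 0.043) = 0.44 / 0.059 = 7.4576
k* = 7.4576^(1/0.75) ≈ 14.5702

k* ≈ 14.57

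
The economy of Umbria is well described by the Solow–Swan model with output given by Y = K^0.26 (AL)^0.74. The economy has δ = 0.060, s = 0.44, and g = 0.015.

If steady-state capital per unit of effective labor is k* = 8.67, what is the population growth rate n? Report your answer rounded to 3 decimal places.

n ≈ 0.014

In steady state, investment equals break-even investment: s·k^α = (n + g + δ)·k.
So s / (n + g + δ) = (k*)^(1−α) = 8.67^0.74 = 4.9446.
Therefore n + g + δ = s / 4.9446 = 0.44 / 4.9446 = 0.0890, so n = 0.0890 − 0.075 = 0.0140.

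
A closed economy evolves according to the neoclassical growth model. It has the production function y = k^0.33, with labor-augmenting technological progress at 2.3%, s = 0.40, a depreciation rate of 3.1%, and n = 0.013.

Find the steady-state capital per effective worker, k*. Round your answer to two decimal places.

At the steady state, Δk = 0, so s·k^α = (n + g + δ)·k.
Rearranging, k^(1−α) = s / (n + g + δ).
k^0.67 = 0.40 / (0.013 + 0.023 + 0.031) = 0.40 / 0.067 = 5.9701
k* = 5.9701^(1/0.67) ≈ 14.3940

k* ≈ 14.39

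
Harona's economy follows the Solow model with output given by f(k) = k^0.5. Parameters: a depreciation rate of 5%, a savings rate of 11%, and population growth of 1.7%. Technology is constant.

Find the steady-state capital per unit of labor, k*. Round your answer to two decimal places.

k* = 2.70

Steady state requires s·f(k) = (n + δ)·k, i.e. s·k^α = (n + δ)·k.
Rearranging, k^(1−α) = s / (n + δ).
k^0.5 = 0.11 / (0.017 + 0.050) = 0.11 / 0.067 = 1.6418
k* = 1.6418^(1/0.5) ≈ 2.6955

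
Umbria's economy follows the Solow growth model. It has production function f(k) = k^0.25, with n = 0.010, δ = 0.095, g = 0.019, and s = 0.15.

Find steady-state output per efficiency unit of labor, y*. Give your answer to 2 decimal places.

y* = 1.07

At the steady state, Δk = 0, so s·k^α = (n + g + δ)·k.
Rearranging, k^(1−α) = s / (n + g + δ).
k^0.75 = 0.15 / (0.010 + 0.019 + 0.095) = 0.15 / 0.124 = 1.2097
k* = 1.2097^(1/0.75) ≈ 1.2890
y* = (k*)^α = 1.2890^0.25 ≈ 1.0655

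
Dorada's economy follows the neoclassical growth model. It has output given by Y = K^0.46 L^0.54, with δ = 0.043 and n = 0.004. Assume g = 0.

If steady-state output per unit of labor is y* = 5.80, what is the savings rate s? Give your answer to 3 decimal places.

Steady state requires s·f(k) = (n + δ)·k, i.e. s·k^α = (n + δ)·k.
Since y* = [s/(n + δ)]^(α/(1−α)), we have s/(n + δ) = (y*)^((1−α)/α) = 5.80^1.1739 = 7.8739.
Therefore s = 7.8739 × (n + δ) = 7.8739 × 0.047 = 0.3701.

s ≈ 0.370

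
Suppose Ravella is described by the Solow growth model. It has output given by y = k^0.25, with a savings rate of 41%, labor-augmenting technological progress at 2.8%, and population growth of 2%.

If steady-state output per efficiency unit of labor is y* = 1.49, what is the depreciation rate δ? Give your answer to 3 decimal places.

At the steady state, Δk = 0, so s·k^α = (n + g + δ)·k.
Since y* = [s/(n + g + δ)]^(α/(1−α)), we have s/(n + g + δ) = (y*)^((1−α)/α) = 1.49^3 = 3.3079.
Therefore n + g + δ = s / 3.3079 = 0.41 / 3.3079 = 0.1239, so δ = 0.1239 − 0.048 = 0.0759.

δ ≈ 0.076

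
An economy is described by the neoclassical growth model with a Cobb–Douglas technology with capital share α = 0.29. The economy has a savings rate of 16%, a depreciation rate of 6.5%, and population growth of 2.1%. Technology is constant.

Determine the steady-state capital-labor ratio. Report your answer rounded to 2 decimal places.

k* ≈ 2.40

Steady state requires s·f(k) = (n + δ)·k, i.e. s·k^α = (n + δ)·k.
Dividing both sides by k: k^(1−α) = s / (n + δ).
k^0.71 = 0.16 / (0.021 + 0.065) = 0.16 / 0.086 = 1.8605
k* = 1.8605^(1/0.71) ≈ 2.3975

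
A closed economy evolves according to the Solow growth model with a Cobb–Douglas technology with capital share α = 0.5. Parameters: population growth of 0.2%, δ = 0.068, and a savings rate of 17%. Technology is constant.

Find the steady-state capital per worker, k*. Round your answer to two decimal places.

k* ≈ 5.90

In steady state, investment equals break-even investment: s·k^α = (n + δ)·k.
Dividing both sides by k: k^(1−α) = s / (n + δ).
k^0.5 = 0.17 / (0.002 + 0.068) = 0.17 / 0.070 = 2.4286
k* = 2.4286^(1/0.5) ≈ 5.8981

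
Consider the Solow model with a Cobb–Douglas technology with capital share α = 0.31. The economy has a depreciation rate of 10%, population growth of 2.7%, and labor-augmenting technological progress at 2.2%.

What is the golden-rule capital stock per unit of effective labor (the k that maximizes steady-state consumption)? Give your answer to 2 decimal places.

The golden rule sets f'(k) = n + g + δ, i.e. α·k^(α−1) = n + g + δ.
So k^(1−α) = α / (n + g + δ) = 0.31 / 0.149 = 2.0805.
k_gold = 2.0805^(1/0.69) ≈ 2.8914

k_gold ≈ 2.89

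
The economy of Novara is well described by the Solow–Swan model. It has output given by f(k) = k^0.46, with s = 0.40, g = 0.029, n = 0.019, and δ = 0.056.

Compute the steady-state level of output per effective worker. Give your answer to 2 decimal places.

Steady state requires s·f(k) = (n + g + δ)·k, i.e. s·k^α = (n + g + δ)·k.
Rearranging, k^(1−α) = s / (n + g + δ).
k^0.54 = 0.40 / (0.019 + 0.029 + 0.056) = 0.40 / 0.104 = 3.8462
k* = 3.8462^(1/0.54) ≈ 12.1169
y* = (k*)^α = 12.1169^0.46 ≈ 3.1504

y* = 3.15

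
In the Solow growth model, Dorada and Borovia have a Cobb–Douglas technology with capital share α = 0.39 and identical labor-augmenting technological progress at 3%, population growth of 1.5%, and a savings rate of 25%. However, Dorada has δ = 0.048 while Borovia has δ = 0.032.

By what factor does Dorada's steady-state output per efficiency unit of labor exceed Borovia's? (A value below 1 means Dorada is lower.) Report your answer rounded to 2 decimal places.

y*_D / y*_B ≈ 0.89

Steady-state y* = [s/(n + g + δ)]^(α/(1−α)), so the ratio is [ (s_D/(n + g + δ)_D) / (s_B/(n + g + δ)_B) ]^0.6393.
s_D/(n + g + δ)_D = 0.25/0.093 = 2.6882; s_B/(n + g + δ)_B = 0.25/0.077 = 3.2468.
Ratio = (2.6882/3.2468)^0.6393 = 0.8280^0.6393 ≈ 0.8863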